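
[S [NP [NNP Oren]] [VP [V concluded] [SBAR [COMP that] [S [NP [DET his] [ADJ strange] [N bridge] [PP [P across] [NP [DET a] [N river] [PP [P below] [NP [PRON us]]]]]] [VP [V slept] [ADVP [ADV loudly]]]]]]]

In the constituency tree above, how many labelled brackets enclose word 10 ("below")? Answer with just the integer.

9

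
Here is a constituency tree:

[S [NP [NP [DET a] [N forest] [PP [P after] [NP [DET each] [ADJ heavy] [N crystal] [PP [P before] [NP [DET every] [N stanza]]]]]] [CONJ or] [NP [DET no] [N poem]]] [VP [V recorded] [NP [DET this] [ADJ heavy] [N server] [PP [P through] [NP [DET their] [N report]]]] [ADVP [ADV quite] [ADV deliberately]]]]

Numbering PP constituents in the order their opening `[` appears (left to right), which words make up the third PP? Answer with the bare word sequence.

through their report

In left-to-right order the PP constituents are "after each heavy crystal before every stanza"; "before every stanza"; "through their report". Number 3 is "through their report".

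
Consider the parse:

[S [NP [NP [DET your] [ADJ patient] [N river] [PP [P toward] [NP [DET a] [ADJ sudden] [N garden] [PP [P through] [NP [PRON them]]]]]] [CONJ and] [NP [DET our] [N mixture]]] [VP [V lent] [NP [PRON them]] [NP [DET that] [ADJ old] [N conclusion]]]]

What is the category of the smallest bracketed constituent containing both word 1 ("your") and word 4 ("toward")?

NP

Word 1 lies under S → NP → NP → DET; word 4 lies under S → NP → NP → PP → P. The lowest shared node is the NP.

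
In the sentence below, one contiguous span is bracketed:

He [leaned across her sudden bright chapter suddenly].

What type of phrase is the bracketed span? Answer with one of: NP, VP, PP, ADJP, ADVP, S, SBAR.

VP

The span is built around the verb "leaned" — a verb phrase (VP).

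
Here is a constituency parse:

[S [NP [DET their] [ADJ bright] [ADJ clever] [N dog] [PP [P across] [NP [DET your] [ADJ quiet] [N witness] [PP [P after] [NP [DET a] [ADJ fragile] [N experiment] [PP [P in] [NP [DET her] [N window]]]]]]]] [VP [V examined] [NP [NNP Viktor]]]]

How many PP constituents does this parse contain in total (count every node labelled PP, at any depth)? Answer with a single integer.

3

Scanning left to right, an opening `[PP` appears at word positions 5, 9, 13 — 3 in total.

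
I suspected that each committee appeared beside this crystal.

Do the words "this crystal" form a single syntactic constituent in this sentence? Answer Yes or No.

Yes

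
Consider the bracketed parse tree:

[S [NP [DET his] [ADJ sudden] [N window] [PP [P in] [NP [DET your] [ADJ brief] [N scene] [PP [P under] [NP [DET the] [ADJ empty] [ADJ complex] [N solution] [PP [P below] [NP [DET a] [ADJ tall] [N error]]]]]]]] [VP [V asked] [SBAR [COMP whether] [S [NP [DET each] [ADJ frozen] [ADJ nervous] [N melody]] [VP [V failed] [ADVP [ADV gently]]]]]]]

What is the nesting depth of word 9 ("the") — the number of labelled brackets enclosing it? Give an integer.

The word sits inside DET, which is inside NP, inside PP, inside NP, inside PP, inside NP, inside S — 7 brackets in all.

7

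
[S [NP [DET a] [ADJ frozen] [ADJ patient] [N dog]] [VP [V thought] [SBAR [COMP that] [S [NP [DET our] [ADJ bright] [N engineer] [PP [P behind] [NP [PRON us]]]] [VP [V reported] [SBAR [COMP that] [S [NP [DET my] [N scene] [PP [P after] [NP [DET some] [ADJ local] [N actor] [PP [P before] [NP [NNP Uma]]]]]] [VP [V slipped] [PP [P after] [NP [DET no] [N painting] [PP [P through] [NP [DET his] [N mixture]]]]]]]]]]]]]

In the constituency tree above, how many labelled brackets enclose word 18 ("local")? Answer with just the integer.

11

Counting open brackets not yet closed at "local": [S [VP [SBAR [S [VP [SBAR [S [NP [PP [NP [ADJ = 11.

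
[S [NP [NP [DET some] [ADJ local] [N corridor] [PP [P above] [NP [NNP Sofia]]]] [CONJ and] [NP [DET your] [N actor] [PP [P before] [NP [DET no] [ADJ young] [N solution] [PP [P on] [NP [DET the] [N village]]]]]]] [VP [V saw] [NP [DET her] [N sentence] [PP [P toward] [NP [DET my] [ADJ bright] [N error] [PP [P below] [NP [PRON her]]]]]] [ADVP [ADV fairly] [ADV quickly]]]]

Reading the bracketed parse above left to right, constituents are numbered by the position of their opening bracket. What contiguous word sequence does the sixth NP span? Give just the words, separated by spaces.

The NP opening brackets appear, in order, over: "some local corridor above Sofia and your actor before no young solution on the village"; "some local corridor above Sofia"; "Sofia"; "your actor before no young solution on the village"; "no young solution on the village"; "the village"; "her sentence toward my bright error below her"; "my bright error below her"; "her". The sixth one spans "the village".

the village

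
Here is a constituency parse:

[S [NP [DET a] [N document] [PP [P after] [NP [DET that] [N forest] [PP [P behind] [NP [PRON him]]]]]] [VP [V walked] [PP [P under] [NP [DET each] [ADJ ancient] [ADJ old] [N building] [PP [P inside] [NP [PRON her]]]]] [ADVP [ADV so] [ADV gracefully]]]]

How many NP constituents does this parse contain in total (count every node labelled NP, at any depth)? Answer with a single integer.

Scanning left to right, an opening `[NP` appears at word positions 1, 4, 7, 10, 15 — 5 in total.

5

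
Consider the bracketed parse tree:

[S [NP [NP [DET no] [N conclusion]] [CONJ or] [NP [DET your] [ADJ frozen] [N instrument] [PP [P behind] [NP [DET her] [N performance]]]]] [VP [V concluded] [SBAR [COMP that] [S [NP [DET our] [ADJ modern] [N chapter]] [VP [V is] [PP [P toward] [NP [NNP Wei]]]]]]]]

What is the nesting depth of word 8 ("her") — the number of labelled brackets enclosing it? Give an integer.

6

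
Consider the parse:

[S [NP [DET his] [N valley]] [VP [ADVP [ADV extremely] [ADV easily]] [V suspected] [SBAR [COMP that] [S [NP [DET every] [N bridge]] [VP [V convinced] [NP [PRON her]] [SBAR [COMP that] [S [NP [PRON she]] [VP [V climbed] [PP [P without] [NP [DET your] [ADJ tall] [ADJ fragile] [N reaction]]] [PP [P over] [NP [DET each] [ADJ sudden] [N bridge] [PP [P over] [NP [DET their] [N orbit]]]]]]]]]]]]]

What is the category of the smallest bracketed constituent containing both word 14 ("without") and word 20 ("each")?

VP

Both words fall inside [VP climbed without your tall fragile reaction over each sudden bridge over their orbit] (words 13–25), and no smaller constituent contains them both. Label: VP.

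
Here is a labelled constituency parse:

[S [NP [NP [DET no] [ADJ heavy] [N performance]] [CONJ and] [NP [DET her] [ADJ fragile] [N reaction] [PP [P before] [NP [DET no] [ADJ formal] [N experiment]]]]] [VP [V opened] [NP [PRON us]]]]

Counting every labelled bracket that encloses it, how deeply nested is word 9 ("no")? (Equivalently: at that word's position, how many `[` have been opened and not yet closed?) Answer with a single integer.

6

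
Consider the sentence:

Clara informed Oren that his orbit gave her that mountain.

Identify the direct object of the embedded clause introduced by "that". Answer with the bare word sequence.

that mountain

Within the embedded clause introduced by "that", the direct object of "gave" is "that mountain".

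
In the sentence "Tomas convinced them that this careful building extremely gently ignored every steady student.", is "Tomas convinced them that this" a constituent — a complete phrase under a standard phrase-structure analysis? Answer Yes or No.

No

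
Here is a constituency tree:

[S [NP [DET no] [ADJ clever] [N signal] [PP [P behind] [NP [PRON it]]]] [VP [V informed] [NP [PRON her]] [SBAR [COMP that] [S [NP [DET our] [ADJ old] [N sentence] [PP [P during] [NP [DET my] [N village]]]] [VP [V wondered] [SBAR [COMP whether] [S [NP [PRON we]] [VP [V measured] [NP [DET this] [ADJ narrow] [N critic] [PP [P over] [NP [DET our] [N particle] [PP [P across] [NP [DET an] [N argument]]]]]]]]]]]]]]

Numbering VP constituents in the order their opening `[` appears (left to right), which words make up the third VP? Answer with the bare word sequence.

measured this narrow critic over our particle across an argument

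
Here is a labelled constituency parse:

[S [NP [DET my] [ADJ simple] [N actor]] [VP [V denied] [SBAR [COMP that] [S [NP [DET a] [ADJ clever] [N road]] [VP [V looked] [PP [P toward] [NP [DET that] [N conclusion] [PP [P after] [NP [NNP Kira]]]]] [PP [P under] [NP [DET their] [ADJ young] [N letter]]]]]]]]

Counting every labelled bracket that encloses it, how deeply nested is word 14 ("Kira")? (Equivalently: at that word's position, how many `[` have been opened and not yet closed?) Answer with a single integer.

10

The word sits inside NNP, which is inside NP, inside PP, inside NP, inside PP, inside VP, inside S, inside SBAR, inside VP, inside S — 10 brackets in all.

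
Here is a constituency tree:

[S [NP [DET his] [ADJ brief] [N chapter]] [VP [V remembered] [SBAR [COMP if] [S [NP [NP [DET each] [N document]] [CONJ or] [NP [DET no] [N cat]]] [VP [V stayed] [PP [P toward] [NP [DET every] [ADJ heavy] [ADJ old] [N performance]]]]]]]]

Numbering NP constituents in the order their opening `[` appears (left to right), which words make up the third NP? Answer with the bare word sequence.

each document

Opening `[NP` markers occur at word positions 1, 6, 6, 9, 13; the third of these opens the constituent [NP each document].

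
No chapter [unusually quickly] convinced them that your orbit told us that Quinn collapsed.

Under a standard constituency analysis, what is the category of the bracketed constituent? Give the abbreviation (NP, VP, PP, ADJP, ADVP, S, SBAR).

ADVP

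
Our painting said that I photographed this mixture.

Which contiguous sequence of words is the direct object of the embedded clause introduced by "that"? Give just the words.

this mixture

The verb of the embedded clause introduced by "that" is "photographed"; its direct object is the NP "this mixture".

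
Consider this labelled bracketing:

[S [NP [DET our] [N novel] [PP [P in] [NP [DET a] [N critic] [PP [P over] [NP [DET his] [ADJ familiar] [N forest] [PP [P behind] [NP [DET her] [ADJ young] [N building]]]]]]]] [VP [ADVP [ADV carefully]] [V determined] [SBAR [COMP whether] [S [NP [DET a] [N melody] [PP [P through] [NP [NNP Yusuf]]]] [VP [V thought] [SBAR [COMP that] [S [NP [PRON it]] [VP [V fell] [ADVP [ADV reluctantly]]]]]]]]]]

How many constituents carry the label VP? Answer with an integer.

3

Scanning left to right, an opening `[VP` appears at word positions 14, 21, 24 — 3 in total.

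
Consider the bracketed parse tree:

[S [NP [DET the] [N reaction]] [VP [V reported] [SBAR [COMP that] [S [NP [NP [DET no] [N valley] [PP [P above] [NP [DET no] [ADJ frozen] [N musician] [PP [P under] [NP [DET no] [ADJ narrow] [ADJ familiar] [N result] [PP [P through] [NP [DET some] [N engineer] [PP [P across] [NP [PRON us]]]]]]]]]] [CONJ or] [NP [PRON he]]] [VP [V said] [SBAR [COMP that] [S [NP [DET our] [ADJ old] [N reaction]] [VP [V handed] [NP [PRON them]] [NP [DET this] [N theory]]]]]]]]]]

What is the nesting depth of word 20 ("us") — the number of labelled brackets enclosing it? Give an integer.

Counting open brackets not yet closed at "us": [S [VP [SBAR [S [NP [NP [PP [NP [PP [NP [PP [NP [PP [NP [PRON = 15.

15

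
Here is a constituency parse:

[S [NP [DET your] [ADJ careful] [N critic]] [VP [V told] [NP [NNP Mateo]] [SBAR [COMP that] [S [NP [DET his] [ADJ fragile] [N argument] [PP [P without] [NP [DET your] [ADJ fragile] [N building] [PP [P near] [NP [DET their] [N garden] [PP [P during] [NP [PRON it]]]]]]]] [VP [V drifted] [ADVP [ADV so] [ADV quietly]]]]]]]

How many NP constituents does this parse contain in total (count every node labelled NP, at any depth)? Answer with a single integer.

Listing each NP by its span: [NP your careful critic]; [NP Mateo]; [NP his fragile argument without your fragile building near their garden during it]; [NP your fragile building near their garden during it]; [NP their garden during it]; [NP it] — that makes 6.

6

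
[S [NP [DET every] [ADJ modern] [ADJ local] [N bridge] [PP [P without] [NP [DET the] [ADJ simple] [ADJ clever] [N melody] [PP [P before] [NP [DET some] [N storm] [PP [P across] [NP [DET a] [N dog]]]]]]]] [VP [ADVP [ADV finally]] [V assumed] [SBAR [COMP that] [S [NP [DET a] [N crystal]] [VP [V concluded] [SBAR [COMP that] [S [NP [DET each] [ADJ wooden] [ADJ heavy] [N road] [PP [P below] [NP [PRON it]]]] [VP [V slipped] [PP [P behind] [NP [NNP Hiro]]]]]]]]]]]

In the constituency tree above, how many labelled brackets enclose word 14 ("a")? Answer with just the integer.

9

The word sits inside DET, which is inside NP, inside PP, inside NP, inside PP, inside NP, inside PP, inside NP, inside S — 9 brackets in all.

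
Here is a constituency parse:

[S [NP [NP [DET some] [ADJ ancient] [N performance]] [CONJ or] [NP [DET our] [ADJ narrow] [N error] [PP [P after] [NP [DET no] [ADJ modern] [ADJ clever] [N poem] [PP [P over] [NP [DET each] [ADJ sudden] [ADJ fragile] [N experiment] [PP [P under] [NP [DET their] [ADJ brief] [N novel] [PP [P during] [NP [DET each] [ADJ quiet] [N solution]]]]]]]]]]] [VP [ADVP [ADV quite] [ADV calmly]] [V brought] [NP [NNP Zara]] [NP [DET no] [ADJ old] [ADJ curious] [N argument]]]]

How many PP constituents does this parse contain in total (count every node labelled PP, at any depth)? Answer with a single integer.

4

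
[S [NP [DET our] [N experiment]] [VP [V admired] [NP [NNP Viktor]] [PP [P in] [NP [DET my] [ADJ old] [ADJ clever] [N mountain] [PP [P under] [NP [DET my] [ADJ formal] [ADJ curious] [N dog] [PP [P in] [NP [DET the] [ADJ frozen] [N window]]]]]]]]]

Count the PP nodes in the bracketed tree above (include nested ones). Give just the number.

Scanning left to right, an opening `[PP` appears at word positions 5, 10, 15 — 3 in total.

3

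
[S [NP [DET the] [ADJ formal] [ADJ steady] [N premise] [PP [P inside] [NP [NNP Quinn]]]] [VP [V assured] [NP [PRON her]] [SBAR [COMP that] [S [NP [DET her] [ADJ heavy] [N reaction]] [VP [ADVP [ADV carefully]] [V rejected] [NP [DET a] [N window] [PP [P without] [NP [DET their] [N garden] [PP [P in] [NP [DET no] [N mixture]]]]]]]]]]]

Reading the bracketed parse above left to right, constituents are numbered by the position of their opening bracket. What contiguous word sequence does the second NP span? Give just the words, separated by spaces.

Quinn

The NP opening brackets appear, in order, over: "the formal steady premise inside Quinn"; "Quinn"; "her"; "her heavy reaction"; "a window without their garden in no mixture"; "their garden in no mixture"; "no mixture". The second one spans "Quinn".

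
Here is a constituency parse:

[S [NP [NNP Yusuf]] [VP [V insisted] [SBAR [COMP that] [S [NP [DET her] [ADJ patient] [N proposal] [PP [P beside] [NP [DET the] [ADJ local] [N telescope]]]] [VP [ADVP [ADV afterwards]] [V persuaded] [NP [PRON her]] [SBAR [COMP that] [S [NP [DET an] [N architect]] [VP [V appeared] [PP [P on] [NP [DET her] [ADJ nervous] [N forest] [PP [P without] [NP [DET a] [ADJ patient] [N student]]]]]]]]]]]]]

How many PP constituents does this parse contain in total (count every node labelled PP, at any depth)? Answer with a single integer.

3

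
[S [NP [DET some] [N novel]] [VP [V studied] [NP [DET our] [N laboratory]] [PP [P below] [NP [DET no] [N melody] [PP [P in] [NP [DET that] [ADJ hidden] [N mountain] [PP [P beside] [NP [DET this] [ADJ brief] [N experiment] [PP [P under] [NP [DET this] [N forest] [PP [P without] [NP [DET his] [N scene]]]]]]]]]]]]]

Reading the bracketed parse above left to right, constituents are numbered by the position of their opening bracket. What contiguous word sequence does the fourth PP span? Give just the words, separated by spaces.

under this forest without his scene

The PP opening brackets appear, in order, over: "below no melody in that hidden mountain beside this brief experiment under this forest without his scene"; "in that hidden mountain beside this brief experiment under this forest without his scene"; "beside this brief experiment under this forest without his scene"; "under this forest without his scene"; "without his scene". The fourth one spans "under this forest without his scene".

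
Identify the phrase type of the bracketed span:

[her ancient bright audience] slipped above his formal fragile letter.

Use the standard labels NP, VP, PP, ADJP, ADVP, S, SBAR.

NP

"audience" is the head of the bracketed span, so the span is a noun phrase: NP.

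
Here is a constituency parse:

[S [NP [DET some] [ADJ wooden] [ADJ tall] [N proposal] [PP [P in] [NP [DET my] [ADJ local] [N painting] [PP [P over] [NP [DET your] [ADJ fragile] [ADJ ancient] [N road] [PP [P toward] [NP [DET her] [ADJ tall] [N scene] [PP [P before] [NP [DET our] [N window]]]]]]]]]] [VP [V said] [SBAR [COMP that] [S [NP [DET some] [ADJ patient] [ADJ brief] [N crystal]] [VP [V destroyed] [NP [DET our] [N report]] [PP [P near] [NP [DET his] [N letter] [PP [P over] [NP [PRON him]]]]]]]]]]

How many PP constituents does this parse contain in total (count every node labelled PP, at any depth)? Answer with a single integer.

6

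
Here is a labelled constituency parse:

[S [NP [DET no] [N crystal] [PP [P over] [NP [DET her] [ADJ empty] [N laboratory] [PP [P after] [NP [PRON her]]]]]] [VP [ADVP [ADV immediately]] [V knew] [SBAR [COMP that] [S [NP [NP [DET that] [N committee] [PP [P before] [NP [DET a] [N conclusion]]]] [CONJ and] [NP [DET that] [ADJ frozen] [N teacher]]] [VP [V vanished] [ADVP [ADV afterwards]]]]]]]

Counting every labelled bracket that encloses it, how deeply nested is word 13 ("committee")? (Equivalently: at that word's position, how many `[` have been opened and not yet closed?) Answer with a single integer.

Counting open brackets not yet closed at "committee": [S [VP [SBAR [S [NP [NP [N = 7.

7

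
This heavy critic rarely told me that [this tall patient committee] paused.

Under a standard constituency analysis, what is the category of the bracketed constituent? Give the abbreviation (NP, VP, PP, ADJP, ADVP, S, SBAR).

NP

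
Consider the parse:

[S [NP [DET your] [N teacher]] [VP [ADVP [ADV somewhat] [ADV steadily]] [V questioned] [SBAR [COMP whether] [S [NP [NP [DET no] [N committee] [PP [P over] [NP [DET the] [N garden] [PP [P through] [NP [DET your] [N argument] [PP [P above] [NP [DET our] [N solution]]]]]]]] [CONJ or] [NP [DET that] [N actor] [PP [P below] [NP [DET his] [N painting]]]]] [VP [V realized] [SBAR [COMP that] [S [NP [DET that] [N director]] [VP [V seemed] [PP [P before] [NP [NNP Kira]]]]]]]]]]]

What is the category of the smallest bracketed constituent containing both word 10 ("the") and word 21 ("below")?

NP

Word 10 lies under S → VP → SBAR → S → NP → NP → PP → NP → DET; word 21 lies under S → VP → SBAR → S → NP → NP → PP → P. The lowest shared node is the NP.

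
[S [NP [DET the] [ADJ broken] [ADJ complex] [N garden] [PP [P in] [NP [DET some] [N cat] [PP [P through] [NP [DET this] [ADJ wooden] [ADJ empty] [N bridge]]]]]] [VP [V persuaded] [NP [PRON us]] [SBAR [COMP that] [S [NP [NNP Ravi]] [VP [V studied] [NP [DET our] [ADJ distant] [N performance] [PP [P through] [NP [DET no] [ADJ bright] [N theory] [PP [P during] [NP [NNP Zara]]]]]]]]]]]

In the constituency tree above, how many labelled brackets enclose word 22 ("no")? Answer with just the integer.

9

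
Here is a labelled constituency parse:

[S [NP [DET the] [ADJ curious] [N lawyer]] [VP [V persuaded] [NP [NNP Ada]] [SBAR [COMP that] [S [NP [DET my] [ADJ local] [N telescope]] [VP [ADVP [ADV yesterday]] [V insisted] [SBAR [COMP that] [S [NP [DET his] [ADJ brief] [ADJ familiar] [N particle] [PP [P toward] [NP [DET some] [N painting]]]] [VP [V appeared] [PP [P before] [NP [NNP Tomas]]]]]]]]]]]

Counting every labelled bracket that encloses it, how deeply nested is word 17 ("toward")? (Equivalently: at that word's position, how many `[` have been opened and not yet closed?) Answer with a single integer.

Counting open brackets not yet closed at "toward": [S [VP [SBAR [S [VP [SBAR [S [NP [PP [P = 10.

10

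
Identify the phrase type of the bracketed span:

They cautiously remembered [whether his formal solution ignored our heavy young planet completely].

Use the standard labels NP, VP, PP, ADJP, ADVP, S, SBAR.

SBAR

The span is built around the complementizer "whether" — a subordinate clause (SBAR).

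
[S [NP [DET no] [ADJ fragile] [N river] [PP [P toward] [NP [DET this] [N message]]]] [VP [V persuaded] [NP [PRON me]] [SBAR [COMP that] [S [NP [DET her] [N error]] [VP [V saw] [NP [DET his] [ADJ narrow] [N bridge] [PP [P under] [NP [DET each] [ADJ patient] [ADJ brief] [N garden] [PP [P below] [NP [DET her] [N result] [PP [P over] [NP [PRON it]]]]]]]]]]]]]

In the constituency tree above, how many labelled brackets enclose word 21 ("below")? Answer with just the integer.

10

Path from the root down to the word: S → VP → SBAR → S → VP → NP → PP → NP → PP → P. That is 10 enclosing brackets.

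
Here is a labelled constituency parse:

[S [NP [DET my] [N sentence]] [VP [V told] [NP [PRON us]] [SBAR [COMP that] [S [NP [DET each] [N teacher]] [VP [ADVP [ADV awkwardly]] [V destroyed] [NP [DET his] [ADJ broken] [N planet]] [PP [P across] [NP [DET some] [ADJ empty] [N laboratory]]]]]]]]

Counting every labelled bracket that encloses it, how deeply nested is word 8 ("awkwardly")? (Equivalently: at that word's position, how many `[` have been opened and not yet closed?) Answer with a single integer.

7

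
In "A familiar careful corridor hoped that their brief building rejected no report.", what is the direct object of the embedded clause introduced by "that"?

"rejected" heads the VP of the embedded clause introduced by "that", and "no report" is its direct object.

no report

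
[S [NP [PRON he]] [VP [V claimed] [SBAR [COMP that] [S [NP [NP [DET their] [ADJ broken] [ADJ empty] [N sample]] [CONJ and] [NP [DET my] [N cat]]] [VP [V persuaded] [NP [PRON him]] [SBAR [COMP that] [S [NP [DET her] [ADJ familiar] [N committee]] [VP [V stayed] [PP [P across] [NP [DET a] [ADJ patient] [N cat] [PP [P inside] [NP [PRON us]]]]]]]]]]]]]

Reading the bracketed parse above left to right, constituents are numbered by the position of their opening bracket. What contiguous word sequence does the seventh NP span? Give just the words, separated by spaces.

a patient cat inside us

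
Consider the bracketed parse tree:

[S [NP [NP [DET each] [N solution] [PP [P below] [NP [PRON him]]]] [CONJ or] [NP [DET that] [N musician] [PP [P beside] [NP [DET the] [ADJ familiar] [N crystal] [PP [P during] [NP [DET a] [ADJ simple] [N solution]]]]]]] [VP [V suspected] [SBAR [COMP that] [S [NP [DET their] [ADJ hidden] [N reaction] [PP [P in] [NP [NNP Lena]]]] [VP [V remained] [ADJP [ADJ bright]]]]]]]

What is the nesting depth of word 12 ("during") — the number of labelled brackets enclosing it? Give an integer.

7

Counting open brackets not yet closed at "during": [S [NP [NP [PP [NP [PP [P = 7.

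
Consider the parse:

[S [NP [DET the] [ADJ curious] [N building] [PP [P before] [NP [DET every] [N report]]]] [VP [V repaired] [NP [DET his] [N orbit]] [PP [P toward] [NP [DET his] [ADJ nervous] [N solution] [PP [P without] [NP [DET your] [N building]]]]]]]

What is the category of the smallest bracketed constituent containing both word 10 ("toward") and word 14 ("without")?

PP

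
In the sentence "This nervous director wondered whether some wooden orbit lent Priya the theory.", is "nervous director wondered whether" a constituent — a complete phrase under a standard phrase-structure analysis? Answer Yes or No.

No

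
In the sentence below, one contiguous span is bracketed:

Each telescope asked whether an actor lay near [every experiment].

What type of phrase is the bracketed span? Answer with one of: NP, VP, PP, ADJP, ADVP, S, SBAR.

NP

The span is built around the noun "experiment" — a noun phrase (NP).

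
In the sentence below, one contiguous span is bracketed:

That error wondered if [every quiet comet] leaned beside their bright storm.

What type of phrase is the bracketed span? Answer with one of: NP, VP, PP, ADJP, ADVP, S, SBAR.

NP

"comet" is the head of the bracketed span, so the span is a noun phrase: NP.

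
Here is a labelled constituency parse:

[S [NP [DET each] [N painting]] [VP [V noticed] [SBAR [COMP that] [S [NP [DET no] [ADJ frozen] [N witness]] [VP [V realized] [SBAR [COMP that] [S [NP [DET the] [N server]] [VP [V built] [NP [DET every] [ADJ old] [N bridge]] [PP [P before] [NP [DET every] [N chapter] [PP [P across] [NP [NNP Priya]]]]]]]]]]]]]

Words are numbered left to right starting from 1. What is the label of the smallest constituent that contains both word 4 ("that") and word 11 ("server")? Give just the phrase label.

SBAR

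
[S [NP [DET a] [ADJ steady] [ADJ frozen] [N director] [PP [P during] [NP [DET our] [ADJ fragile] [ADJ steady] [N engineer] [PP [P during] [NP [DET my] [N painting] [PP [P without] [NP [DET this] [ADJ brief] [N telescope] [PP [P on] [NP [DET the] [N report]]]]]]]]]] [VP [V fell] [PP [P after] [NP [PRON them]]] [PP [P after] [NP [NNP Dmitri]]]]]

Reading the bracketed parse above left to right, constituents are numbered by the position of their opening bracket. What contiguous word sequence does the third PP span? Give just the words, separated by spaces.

In left-to-right order the PP constituents are "during our fragile steady engineer during my painting without this brief telescope on the report"; "during my painting without this brief telescope on the report"; "without this brief telescope on the report"; "on the report"; "after them"; "after Dmitri". Number 3 is "without this brief telescope on the report".

without this brief telescope on the report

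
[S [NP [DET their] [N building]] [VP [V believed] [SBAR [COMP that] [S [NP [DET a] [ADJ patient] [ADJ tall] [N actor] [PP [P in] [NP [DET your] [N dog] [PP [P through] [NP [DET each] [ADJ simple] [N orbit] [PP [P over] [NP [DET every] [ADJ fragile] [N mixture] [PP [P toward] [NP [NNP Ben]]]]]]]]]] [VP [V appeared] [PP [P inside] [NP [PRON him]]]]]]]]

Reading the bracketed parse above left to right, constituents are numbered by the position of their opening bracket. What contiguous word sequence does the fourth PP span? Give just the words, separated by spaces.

The PP opening brackets appear, in order, over: "in your dog through each simple orbit over every fragile mixture toward Ben"; "through each simple orbit over every fragile mixture toward Ben"; "over every fragile mixture toward Ben"; "toward Ben"; "inside him". The fourth one spans "toward Ben".

toward Ben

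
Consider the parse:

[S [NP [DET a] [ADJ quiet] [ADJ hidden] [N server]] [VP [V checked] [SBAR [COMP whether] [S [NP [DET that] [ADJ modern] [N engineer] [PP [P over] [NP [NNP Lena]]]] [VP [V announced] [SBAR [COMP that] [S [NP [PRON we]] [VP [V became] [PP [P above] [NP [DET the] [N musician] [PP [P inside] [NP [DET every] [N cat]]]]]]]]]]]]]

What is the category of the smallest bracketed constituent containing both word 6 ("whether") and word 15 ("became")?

SBAR

Word 6 lies under S → VP → SBAR → COMP; word 15 lies under S → VP → SBAR → S → VP → SBAR → S → VP → V. The lowest shared node is the SBAR.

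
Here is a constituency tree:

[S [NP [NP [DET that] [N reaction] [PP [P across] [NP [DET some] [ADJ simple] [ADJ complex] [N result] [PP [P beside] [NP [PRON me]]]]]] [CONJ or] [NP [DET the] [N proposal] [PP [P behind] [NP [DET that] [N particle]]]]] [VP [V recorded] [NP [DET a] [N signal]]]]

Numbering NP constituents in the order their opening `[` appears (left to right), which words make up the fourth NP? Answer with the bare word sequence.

me

Opening `[NP` markers occur at word positions 1, 1, 4, 9, 11, 14, 17; the fourth of these opens the constituent [NP me].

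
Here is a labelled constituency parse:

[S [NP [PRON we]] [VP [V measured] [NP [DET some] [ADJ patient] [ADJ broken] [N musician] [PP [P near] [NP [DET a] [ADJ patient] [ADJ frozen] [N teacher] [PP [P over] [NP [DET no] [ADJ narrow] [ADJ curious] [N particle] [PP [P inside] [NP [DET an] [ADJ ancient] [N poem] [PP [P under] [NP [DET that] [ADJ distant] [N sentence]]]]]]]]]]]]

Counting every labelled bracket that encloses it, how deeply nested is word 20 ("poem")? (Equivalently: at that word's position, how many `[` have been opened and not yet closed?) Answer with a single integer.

10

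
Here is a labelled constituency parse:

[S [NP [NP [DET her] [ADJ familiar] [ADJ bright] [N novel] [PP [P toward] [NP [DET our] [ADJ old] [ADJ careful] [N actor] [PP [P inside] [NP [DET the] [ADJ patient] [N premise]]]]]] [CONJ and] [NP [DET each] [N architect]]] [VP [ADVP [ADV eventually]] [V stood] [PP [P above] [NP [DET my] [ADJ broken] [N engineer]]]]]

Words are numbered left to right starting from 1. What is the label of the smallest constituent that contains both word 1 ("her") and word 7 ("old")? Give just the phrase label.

NP

Both words fall inside [NP her familiar bright novel toward our old careful actor inside the patient premise] (words 1–13), and no smaller constituent contains them both. Label: NP.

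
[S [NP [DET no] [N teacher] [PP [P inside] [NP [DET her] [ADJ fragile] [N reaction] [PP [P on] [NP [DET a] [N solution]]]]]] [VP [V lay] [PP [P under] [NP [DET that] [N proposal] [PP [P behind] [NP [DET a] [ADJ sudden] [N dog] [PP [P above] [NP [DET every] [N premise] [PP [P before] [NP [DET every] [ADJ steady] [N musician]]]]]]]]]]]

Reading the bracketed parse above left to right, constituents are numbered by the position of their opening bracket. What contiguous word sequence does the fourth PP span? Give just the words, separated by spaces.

In left-to-right order the PP constituents are "inside her fragile reaction on a solution"; "on a solution"; "under that proposal behind a sudden dog above every premise before every steady musician"; "behind a sudden dog above every premise before every steady musician"; "above every premise before every steady musician"; "before every steady musician". Number 4 is "behind a sudden dog above every premise before every steady musician".

behind a sudden dog above every premise before every steady musician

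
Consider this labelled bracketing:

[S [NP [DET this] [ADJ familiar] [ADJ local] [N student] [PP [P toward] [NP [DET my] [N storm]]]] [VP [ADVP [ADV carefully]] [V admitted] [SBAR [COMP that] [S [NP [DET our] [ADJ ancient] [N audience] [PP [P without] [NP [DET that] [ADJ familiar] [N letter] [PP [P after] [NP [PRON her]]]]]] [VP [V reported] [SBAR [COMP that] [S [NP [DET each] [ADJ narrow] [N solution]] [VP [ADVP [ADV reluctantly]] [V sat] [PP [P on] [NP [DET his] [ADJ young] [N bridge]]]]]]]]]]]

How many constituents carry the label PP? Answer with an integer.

The PP constituents are: [PP toward my storm]; [PP without that familiar letter after her]; [PP after her]; [PP on his young bridge]. Total: 4.

4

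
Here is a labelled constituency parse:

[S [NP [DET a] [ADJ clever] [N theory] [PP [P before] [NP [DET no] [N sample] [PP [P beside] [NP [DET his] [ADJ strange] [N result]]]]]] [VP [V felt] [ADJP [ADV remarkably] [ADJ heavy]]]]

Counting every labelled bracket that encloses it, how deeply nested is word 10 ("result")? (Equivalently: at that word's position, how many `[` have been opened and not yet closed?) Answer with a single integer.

7

Path from the root down to the word: S → NP → PP → NP → PP → NP → N. That is 7 enclosing brackets.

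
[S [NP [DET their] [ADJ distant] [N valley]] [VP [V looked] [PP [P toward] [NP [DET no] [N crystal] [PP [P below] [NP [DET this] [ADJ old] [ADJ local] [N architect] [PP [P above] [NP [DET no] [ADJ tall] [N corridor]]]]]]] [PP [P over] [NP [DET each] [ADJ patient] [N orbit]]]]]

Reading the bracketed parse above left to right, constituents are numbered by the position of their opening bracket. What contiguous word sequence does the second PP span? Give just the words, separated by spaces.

below this old local architect above no tall corridor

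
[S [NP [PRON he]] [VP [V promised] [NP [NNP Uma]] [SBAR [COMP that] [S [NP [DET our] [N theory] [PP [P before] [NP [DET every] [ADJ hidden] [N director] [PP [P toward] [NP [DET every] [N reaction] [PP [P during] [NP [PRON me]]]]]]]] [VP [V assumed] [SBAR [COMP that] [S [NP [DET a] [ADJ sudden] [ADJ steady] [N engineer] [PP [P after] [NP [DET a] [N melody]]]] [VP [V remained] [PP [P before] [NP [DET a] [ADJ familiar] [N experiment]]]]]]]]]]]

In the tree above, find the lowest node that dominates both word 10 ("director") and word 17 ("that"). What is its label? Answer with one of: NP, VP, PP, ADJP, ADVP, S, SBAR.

S

Word 10 lies under S → VP → SBAR → S → NP → PP → NP → N; word 17 lies under S → VP → SBAR → S → VP → SBAR → COMP. The lowest shared node is the S.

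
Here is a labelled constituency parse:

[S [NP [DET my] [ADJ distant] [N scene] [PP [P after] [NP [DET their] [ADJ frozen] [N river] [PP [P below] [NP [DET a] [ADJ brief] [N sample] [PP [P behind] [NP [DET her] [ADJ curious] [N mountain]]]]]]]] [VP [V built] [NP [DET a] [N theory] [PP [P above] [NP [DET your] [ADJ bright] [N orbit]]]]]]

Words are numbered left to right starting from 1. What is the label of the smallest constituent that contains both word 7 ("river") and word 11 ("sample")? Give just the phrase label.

Both words fall inside [NP their frozen river below a brief sample behind her curious mountain] (words 5–15), and no smaller constituent contains them both. Label: NP.

NP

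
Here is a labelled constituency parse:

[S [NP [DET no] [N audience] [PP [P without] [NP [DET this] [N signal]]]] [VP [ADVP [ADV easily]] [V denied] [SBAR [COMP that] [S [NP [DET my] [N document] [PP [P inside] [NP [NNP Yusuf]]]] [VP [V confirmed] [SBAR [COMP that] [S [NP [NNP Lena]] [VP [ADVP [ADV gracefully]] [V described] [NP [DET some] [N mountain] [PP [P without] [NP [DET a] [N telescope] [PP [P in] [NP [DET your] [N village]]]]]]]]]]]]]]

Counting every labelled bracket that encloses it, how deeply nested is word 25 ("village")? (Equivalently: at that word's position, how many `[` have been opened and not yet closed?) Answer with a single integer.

14

Path from the root down to the word: S → VP → SBAR → S → VP → SBAR → S → VP → NP → PP → NP → PP → NP → N. That is 14 enclosing brackets.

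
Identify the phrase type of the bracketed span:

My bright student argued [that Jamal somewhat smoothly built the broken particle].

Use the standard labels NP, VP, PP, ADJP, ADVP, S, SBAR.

The span is built around the complementizer "that" — a subordinate clause (SBAR).

SBAR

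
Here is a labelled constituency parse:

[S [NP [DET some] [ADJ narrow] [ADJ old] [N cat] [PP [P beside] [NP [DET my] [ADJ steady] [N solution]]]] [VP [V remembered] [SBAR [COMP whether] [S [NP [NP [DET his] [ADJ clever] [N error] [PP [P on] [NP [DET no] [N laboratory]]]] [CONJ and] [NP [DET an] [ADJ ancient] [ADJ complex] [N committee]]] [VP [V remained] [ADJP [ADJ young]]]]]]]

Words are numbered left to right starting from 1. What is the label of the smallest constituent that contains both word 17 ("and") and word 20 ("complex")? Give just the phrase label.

NP

Both words fall inside [NP his clever error on no laboratory and an ancient complex committee] (words 11–21), and no smaller constituent contains them both. Label: NP.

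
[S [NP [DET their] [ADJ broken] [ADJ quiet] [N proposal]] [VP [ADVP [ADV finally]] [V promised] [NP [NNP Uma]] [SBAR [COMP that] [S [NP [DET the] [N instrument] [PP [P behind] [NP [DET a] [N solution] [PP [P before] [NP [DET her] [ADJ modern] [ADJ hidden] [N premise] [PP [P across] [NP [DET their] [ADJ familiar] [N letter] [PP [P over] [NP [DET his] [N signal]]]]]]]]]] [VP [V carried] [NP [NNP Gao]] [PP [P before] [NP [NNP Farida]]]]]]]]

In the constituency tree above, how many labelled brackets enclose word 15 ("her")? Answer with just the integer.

10

The word sits inside DET, which is inside NP, inside PP, inside NP, inside PP, inside NP, inside S, inside SBAR, inside VP, inside S — 10 brackets in all.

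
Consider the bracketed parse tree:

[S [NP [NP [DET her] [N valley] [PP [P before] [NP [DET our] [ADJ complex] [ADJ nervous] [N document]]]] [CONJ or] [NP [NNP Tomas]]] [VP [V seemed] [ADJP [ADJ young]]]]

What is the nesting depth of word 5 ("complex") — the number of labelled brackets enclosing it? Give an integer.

6

Counting open brackets not yet closed at "complex": [S [NP [NP [PP [NP [ADJ = 6.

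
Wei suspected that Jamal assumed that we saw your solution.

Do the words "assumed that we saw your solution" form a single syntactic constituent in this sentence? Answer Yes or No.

Yes

"assumed that we saw your solution" is exactly the verb phrase [VP assumed that we saw your solution], a complete constituent.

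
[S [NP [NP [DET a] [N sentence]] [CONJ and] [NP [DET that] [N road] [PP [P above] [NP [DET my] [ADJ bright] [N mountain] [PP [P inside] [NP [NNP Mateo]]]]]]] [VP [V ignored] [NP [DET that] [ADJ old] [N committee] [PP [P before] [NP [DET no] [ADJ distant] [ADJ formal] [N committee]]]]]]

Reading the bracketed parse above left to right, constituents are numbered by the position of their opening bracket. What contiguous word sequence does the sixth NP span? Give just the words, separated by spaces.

In left-to-right order the NP constituents are "a sentence and that road above my bright mountain inside Mateo"; "a sentence"; "that road above my bright mountain inside Mateo"; "my bright mountain inside Mateo"; "Mateo"; "that old committee before no distant formal committee"; "no distant formal committee". Number 6 is "that old committee before no distant formal committee".

that old committee before no distant formal committee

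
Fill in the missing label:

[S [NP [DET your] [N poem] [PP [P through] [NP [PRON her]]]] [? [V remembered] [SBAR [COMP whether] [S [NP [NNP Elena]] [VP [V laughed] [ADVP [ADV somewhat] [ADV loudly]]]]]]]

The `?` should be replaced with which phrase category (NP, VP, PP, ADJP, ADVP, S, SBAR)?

VP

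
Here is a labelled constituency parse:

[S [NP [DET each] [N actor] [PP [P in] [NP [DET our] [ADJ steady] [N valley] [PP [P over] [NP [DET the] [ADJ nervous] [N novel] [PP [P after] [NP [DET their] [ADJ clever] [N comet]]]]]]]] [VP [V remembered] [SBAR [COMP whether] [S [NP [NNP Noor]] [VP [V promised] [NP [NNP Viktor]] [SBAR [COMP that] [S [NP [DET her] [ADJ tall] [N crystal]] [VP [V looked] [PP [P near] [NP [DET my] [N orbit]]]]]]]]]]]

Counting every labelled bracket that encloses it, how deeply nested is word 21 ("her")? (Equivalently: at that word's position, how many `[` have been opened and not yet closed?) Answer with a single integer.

Path from the root down to the word: S → VP → SBAR → S → VP → SBAR → S → NP → DET. That is 9 enclosing brackets.

9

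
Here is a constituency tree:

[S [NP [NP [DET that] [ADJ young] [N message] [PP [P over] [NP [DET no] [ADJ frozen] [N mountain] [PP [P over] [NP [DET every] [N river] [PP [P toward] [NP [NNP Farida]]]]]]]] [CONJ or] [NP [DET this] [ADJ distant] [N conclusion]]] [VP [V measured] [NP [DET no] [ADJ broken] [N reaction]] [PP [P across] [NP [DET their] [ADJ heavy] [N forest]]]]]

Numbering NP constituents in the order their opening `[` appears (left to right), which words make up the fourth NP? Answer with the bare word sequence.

every river toward Farida

The NP opening brackets appear, in order, over: "that young message over no frozen mountain over every river toward Farida or this distant conclusion"; "that young message over no frozen mountain over every river toward Farida"; "no frozen mountain over every river toward Farida"; "every river toward Farida"; "Farida"; "this distant conclusion"; "no broken reaction"; "their heavy forest". The fourth one spans "every river toward Farida".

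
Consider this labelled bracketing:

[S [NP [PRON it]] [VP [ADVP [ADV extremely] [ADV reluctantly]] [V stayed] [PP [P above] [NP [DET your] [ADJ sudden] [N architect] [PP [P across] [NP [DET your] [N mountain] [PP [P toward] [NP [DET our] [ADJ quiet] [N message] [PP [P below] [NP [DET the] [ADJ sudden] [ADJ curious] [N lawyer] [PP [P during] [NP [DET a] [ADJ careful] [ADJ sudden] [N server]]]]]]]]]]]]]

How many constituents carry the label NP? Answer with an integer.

The NP constituents are: [NP it]; [NP your sudden architect across your mountain toward our quiet message below the sudden curious lawyer during a careful sudden server]; [NP your mountain toward our quiet message below the sudden curious lawyer during a careful sudden server]; [NP our quiet message below the sudden curious lawyer during a careful sudden server]; [NP the sudden curious lawyer during a careful sudden server]; [NP a careful sudden server]. Total: 6.

6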